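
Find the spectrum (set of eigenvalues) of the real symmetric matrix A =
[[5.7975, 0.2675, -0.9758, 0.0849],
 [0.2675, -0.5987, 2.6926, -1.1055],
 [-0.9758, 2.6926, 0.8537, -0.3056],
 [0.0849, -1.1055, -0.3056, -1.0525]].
sigma(A) ≈ {-3, -1, 3, 6}

A is real symmetric, so its spectrum consists of real eigenvalues. Expanding the characteristic polynomial of the displayed matrix gives
  det(λ I - A) = p(λ) = λ^4 + (-5)λ^3 + (-15)λ^2 + (44.9983)λ + (53.9984).
Solving p(λ) = 0 yields eigenvalues ≈ -3, -1, 3, 6. (A is shown rounded to 4 decimals, so these recover the underlying integer eigenvalues to within that precision.)
Verification: the trace of A = 5 equals the sum of eigenvalues 5, and det(A) ≈ 53.9984 matches the eigenvalue product 54.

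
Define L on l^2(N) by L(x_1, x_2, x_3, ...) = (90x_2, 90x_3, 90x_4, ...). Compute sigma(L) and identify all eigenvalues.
sigma(L) = closed disk {z in C : |z| ≤ 90}; sigma_p(L) = open disk {z in C : |z| < 90}

Note L = 90·V where V is the unit left shift (V x)_k = x_{k+1}; so sigma(L) = 90·sigma(V) and ||L|| = 90||V||. ||L x||^2 = 8100sum_{k≥2} |x_k|^2 ≤ 8100||x||^2, with equality on {x : x_1 = 0}, so ||L|| = 90. For any lambda with |lambda| < 90, set r = lambda/90 (|r| < 1); the vector x = (1, r, r^2, ...) is in l^2 and satisfies L x = 90(r, r^2, ...) = lambda x, so lambda is an eigenvalue. On the boundary |lambda| = 90 the geometric series diverges, so no l^2 eigenvector exists, but these lambda lie in the approximate point spectrum. Hence sigma(L) is the closed disk of radius 90 and sigma_p(L) is the open disk.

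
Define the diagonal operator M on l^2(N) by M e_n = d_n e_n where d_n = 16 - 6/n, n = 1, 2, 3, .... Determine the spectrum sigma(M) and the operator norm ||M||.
sigma(M) = {16 - 6/n : n ≥ 1} ∪ {16}; ||M|| = 16

A bounded diagonal operator on l^2 with diagonal entries d_n has spectrum equal to the closure of {d_n : n ≥ 1}: every d_n is an eigenvalue (with eigenvector e_n), so {d_n} ⊂ sigma(M); the spectrum is closed, so its closure is too; and for lambda not in the closure, (M - lambda I) has bounded inverse (the diagonal entries 1/(d_n - lambda) are bounded). For our sequence d_n = 16 - 6/n, n = 1, 2, 3, ...:
  - {d_n} = {16 - 6/n : n ≥ 1}; the only limit point is 16
  - closure = {16 - 6/n : n ≥ 1} ∪ {16}
For the norm: a diagonal operator has ||M|| = sup_n |d_n|. Here d_n = 16 - 6/n increases monotonically from d_1 = 10 toward 16, with all terms in [10, 16); so sup_n |d_n| = 16 (the supremum is the limit, not attained). So ||M|| = 16.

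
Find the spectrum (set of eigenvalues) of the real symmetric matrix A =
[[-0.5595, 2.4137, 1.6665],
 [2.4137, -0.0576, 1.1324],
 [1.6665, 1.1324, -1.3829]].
sigma(A) ≈ {-3, -2, 3}

A is real symmetric, so its spectrum consists of real eigenvalues. Expanding the characteristic polynomial of the displayed matrix gives
  det(λ I - A) = p(λ) = λ^3 + (2)λ^2 + (-9)λ + (-18).
Solving p(λ) = 0 yields eigenvalues ≈ -3, -2, 3. (A is shown rounded to 4 decimals, so these recover the underlying integer eigenvalues to within that precision.)
Verification: the trace of A = -2 equals the sum of eigenvalues -2, and det(A) ≈ 17.9996 matches the eigenvalue product 18.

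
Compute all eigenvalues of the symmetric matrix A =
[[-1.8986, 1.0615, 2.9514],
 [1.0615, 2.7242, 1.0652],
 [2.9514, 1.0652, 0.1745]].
sigma(A) ≈ {-4, 1, 4}

A is real symmetric, so its spectrum consists of real eigenvalues. Expanding the characteristic polynomial of the displayed matrix gives
  det(λ I - A) = p(λ) = λ^3 + (-1)λ^2 + (-16)λ + (16).
Solving p(λ) = 0 yields eigenvalues ≈ -4, 1, 4. (A is shown rounded to 4 decimals, so these recover the underlying integer eigenvalues to within that precision.)
Verification: the trace of A = 1 equals the sum of eigenvalues 1, and det(A) ≈ -16.0004 matches the eigenvalue product -16.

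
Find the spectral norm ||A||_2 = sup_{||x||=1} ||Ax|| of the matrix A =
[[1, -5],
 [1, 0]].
||A||_2 = sqrt((27 + sqrt(629))/2) ≈ 5.1029 (= sqrt(largest eigenvalue of A^T A))

||A||_2 = sigma_max(A) = sqrt(lambda_max(A^T A)). Form the symmetric matrix M = A^T A =
[[2, -5],
 [-5, 25]].
Its characteristic polynomial (trace, determinant of M give the coefficients) is
  p(λ) = det(λ I - M) = λ^2 - 27λ + 25.
For λ^2 - 27λ + 25 the discriminant is 629. It is nonnegative but not a perfect square, so the roots are real and irrational: λ = (27 ± sqrt(629))/2 ≈ 26.0399, 0.9601.
So the eigenvalues of A^T A are ≈ 0.9601, 26.0399 (all ≥ 0, as they must be for A^T A). The largest is λ_max = (27 + sqrt(629))/2 ≈ 26.0399, hence ||A||_2 = sqrt(λ_max) = sqrt((27 + sqrt(629))/2) ≈ 5.1029.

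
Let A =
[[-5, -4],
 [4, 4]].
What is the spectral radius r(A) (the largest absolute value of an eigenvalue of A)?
r(A) = (1 + sqrt(17))/2 ≈ 2.5616

The eigenvalues of A are the roots of its characteristic polynomial. With M = A (coefficients from the trace and determinant):
  p(λ) = det(λ I - M) = λ^2 + λ - 4.
For λ^2 + λ - 4 the discriminant is 17. It is nonnegative but not a perfect square, so the roots are real and irrational: λ = (-1 ± sqrt(17))/2 ≈ 1.5616, -2.5616.
Thus the eigenvalues (to 4 decimals) are 1.5616 (modulus 1.5616); -2.5616 (modulus 2.5616). The spectral radius is the largest modulus: r(A) = (1 + sqrt(17))/2 ≈ 2.5616. (Cross-check: r(A) ≤ ||A||_2 ≈ 8.5311; equality holds whenever A is normal, though it can also hold for some non-normal A.)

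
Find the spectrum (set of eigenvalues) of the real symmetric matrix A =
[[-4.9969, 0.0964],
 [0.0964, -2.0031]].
sigma(A) ≈ {-5, -2}

A is real symmetric, so its spectrum consists of real eigenvalues. Expanding the characteristic polynomial of the displayed matrix gives
  det(λ I - A) = p(λ) = λ^2 + (7)λ + (10).
Solving p(λ) = 0 yields eigenvalues ≈ -5, -2. (A is shown rounded to 4 decimals, so these recover the underlying integer eigenvalues to within that precision.)
Verification: the trace of A = -7 equals the sum of eigenvalues -7, and det(A) ≈ 10.0000 matches the eigenvalue product 10.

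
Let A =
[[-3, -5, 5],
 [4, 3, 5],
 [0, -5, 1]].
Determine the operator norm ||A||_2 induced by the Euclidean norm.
||A||_2 ≈ 8.8555 (= sqrt(largest eigenvalue of A^T A))

||A||_2 = sigma_max(A) = sqrt(lambda_max(A^T A)). Form the symmetric matrix M = A^T A =
[[25, 27, 5],
 [27, 59, -15],
 [5, -15, 51]].
Its characteristic polynomial (trace, sum of principal 2x2 minors, determinant of M give the coefficients) is
  p(λ) = det(λ I - M) = λ^3 - 135λ^2 + 4780λ - 26896.
No integer candidate from the rational root theorem (±divisors of 26896) is a root, so the roots are irrational. The cubic discriminant is Δ = 7729836368 > 0, so there are three distinct real roots. p(6) = -2860 and p(7) = 292 have opposite signs, so a root lies in (6, 7); Newton's method refines it to λ ≈ 6.9042. p(49) = 838 and p(50) = -396 have opposite signs, so a root lies in (49, 50); Newton's method refines it to λ ≈ 49.6767. p(78) = -844 and p(79) = 1228 have opposite signs, so a root lies in (78, 79); Newton's method refines it to λ ≈ 78.4191. Check (Vieta): the three roots sum to 135, matching tr M = 135.
So the eigenvalues of A^T A are ≈ 6.9042, 49.6767, 78.4191 (all ≥ 0, as they must be for A^T A). The largest is λ_max ≈ 78.4191, hence ||A||_2 = sqrt(λ_max) ≈ 8.8555.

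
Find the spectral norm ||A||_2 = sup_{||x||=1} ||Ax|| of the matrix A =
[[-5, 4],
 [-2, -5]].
||A||_2 = sqrt((70 + sqrt(544))/2) ≈ 6.831 (= sqrt(largest eigenvalue of A^T A))

||A||_2 = sigma_max(A) = sqrt(lambda_max(A^T A)). Form the symmetric matrix M = A^T A =
[[29, -10],
 [-10, 41]].
Its characteristic polynomial (trace, determinant of M give the coefficients) is
  p(λ) = det(λ I - M) = λ^2 - 70λ + 1089.
For λ^2 - 70λ + 1089 the discriminant is 544. It is nonnegative but not a perfect square, so the roots are real and irrational: λ = (70 ± sqrt(544))/2 ≈ 46.6619, 23.3381.
So the eigenvalues of A^T A are ≈ 23.3381, 46.6619 (all ≥ 0, as they must be for A^T A). The largest is λ_max = (70 + sqrt(544))/2 ≈ 46.6619, hence ||A||_2 = sqrt(λ_max) = sqrt((70 + sqrt(544))/2) ≈ 6.831.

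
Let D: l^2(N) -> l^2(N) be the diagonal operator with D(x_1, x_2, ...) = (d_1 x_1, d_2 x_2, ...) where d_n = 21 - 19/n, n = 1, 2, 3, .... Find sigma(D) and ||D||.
sigma(D) = {21 - 19/n : n ≥ 1} ∪ {21}; ||D|| = 21

A bounded diagonal operator on l^2 with diagonal entries d_n has spectrum equal to the closure of {d_n : n ≥ 1}: every d_n is an eigenvalue (with eigenvector e_n), so {d_n} ⊂ sigma(D); the spectrum is closed, so its closure is too; and for lambda not in the closure, (D - lambda I) has bounded inverse (the diagonal entries 1/(d_n - lambda) are bounded). For our sequence d_n = 21 - 19/n, n = 1, 2, 3, ...:
  - {d_n} = {21 - 19/n : n ≥ 1}; the only limit point is 21
  - closure = {21 - 19/n : n ≥ 1} ∪ {21}
For the norm: a diagonal operator has ||D|| = sup_n |d_n|. Here d_n = 21 - 19/n increases monotonically from d_1 = 2 toward 21, with all terms in [2, 21); so sup_n |d_n| = 21 (the supremum is the limit, not attained). So ||D|| = 21.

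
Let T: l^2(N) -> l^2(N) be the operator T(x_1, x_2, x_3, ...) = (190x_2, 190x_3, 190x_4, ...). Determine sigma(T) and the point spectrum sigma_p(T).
sigma(T) = closed disk {z in C : |z| ≤ 190}; sigma_p(T) = open disk {z in C : |z| < 190}

Note T = 190·V where V is the unit left shift (V x)_k = x_{k+1}; so sigma(T) = 190·sigma(V) and ||T|| = 190||V||. ||T x||^2 = 36100sum_{k≥2} |x_k|^2 ≤ 36100||x||^2, with equality on {x : x_1 = 0}, so ||T|| = 190. For any lambda with |lambda| < 190, set r = lambda/190 (|r| < 1); the vector x = (1, r, r^2, ...) is in l^2 and satisfies T x = 190(r, r^2, ...) = lambda x, so lambda is an eigenvalue. On the boundary |lambda| = 190 the geometric series diverges, so no l^2 eigenvector exists, but these lambda lie in the approximate point spectrum. Hence sigma(T) is the closed disk of radius 190 and sigma_p(T) is the open disk.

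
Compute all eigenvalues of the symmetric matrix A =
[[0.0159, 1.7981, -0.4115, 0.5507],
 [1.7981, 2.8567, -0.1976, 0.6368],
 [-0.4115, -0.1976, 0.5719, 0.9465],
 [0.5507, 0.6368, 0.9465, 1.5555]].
sigma(A) ≈ {-1, 0, 2, 4}

A is real symmetric, so its spectrum consists of real eigenvalues. Expanding the characteristic polynomial of the displayed matrix gives
  det(λ I - A) = p(λ) = λ^4 + (-5)λ^3 + (2)λ^2 + (8)λ + (0).
Solving p(λ) = 0 yields eigenvalues ≈ -1, 0, 2, 4. (A is shown rounded to 4 decimals, so these recover the underlying integer eigenvalues to within that precision.)
Verification: the trace of A = 5 equals the sum of eigenvalues 5, and det(A) ≈ 0.0001 matches the eigenvalue product 0.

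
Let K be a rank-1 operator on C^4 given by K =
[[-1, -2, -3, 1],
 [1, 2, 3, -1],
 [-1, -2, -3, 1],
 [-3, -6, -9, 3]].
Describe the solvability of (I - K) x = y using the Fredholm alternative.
(I - K) is singular (det(I - K) = 0, i.e. 1 ∈ sigma(K)). (I - K) x = y is solvable iff y ⊥ ker((I - K)^*) = span{(-1, -2, -3, 1)}, i.e. iff -y_1 - 2y_2 - 3y_3 + y_4 = 0. When solvable, the solutions are x = y + c·(1, -1, 1, 3), c arbitrary (ker(I - K) = span{(1, -1, 1, 3)}, dimension 1).

K has rank 1, so it is an outer product K = u v^T: every row of K is a multiple of one row vector. Reading off the entries, u = (1, -1, 1, 3) and v = (-1, -2, -3, 1) (row i of K equals u_i·v^T). A rank-one matrix u v^T satisfies K u = u (v·u) and kills the (3)-dimensional subspace v^⊥, so its characteristic polynomial is lambda^3 (lambda - v·u) with v·u = tr K = 1. Hence the eigenvalues of I - K are 1 (multiplicity 3) and 1 - (1) = 0, so det(I - K) = 0. (Direct check: I - K =
[[2, 2, 3, -1],
 [-1, -1, -3, 1],
 [1, 2, 4, -1],
 [3, 6, 9, -2]]
has determinant 0.) So 1 is an eigenvalue of K and (I - K) is not invertible. The finite-dimensional Fredholm alternative says: either (I - K) is invertible, or ker(I - K) ≠ {0} and then range(I - K) = ker((I - K)^*)^⊥, with dim ker(I - K) = dim ker((I - K)^*). We are in the second case, so we need both kernels. Kernel of I - K: (I - K) u = u - u (v·u) = u - u = 0, so ker(I - K) = span{u} = span{(1, -1, 1, 3)} (it is exactly 1-dimensional because rank(I - K) = 3). Kernel of the adjoint: K is real, so (I - K)^* = I - K^T = I - v u^T, and (I - v u^T) v = v - v (u·v) = 0; hence ker((I - K)^*) = span{v} = span{(-1, -2, -3, 1)}. Therefore (I - K) x = y is solvable iff <y, v> = 0, i.e. iff -y_1 - 2y_2 - 3y_3 + y_4 = 0. When this holds, K y = u (v·y) = 0, so (I - K) y = y and x = y is a particular solution; the full solution set is the line x = y + c·u = y + c·(1, -1, 1, 3), c ∈ C.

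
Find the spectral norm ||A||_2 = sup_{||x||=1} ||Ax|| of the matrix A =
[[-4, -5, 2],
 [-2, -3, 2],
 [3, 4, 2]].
||A||_2 ≈ 8.9658 (= sqrt(largest eigenvalue of A^T A))

||A||_2 = sigma_max(A) = sqrt(lambda_max(A^T A)). Form the symmetric matrix M = A^T A =
[[29, 38, -6],
 [38, 50, -8],
 [-6, -8, 12]].
Its characteristic polynomial (trace, sum of principal 2x2 minors, determinant of M give the coefficients) is
  p(λ) = det(λ I - M) = λ^3 - 91λ^2 + 854λ - 64.
No integer candidate from the rational root theorem (±divisors of 64) is a root, so the roots are irrational. The cubic discriminant is Δ = 3444624100 > 0, so there are three distinct real roots. p(0) = -64 and p(1) = 700 have opposite signs, so a root lies in (0, 1); Newton's method refines it to λ ≈ 0.0755. p(10) = 376 and p(11) = -350 have opposite signs, so a root lies in (10, 11); Newton's method refines it to λ ≈ 10.5383. p(80) = -2144 and p(81) = 3500 have opposite signs, so a root lies in (80, 81); Newton's method refines it to λ ≈ 80.3862. Check (Vieta): the three roots sum to 91, matching tr M = 91.
So the eigenvalues of A^T A are ≈ 0.0755, 10.5383, 80.3862 (all ≥ 0, as they must be for A^T A). The largest is λ_max ≈ 80.3862, hence ||A||_2 = sqrt(λ_max) ≈ 8.9658.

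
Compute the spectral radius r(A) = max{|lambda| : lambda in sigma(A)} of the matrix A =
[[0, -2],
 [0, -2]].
r(A) = 2

The eigenvalues of A are the roots of its characteristic polynomial. With M = A (coefficients from the trace and determinant):
  p(λ) = det(λ I - M) = λ^2 + 2λ.
For λ^2 + 2λ the discriminant is 4. It is a perfect square (2^2), so the roots are rational: λ = (-2 ± 2)/2 = 0, -2.
Thus the eigenvalues (to 4 decimals) are 0 (modulus 0); -2 (modulus 2). The spectral radius is the largest modulus: r(A) = 2. (Cross-check: r(A) ≤ ||A||_2 ≈ 2.8284; equality holds whenever A is normal, though it can also hold for some non-normal A.)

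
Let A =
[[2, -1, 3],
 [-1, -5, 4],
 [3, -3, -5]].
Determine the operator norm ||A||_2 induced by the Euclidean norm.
||A||_2 ≈ 7.4774 (= sqrt(largest eigenvalue of A^T A))

||A||_2 = sigma_max(A) = sqrt(lambda_max(A^T A)). Form the symmetric matrix M = A^T A =
[[14, -6, -13],
 [-6, 35, -8],
 [-13, -8, 50]].
Its characteristic polynomial (trace, sum of principal 2x2 minors, determinant of M give the coefficients) is
  p(λ) = det(λ I - M) = λ^3 - 99λ^2 + 2671λ - 14641.
No integer candidate from the rational root theorem (±divisors of 14641) is a root, so the roots are irrational. The cubic discriminant is Δ = 775274576 > 0, so there are three distinct real roots. p(7) = -452 and p(8) = 903 have opposite signs, so a root lies in (7, 8); Newton's method refines it to λ ≈ 7.3212. p(35) = 444 and p(36) = -133 have opposite signs, so a root lies in (35, 36); Newton's method refines it to λ ≈ 35.7671. p(55) = -836 and p(56) = 87 have opposite signs, so a root lies in (55, 56); Newton's method refines it to λ ≈ 55.9117. Check (Vieta): the three roots sum to 99, matching tr M = 99.
So the eigenvalues of A^T A are ≈ 7.3212, 35.7671, 55.9117 (all ≥ 0, as they must be for A^T A). The largest is λ_max ≈ 55.9117, hence ||A||_2 = sqrt(λ_max) ≈ 7.4774.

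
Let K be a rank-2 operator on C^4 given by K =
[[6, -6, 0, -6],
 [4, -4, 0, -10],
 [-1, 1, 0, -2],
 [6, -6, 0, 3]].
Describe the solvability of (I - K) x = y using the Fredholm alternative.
(I - K) is invertible (det(I - K) = -22 ≠ 0), so for every y in C^4 the equation (I - K) x = y has a unique solution.

K has rank 2 and factors as K = U V^T = u1 v1^T + u2 v2^T with u1 = (0, 2, 1, -3), v1 = (-1, 1, 0, -2), u2 = (-2, -2, 0, -1), v2 = (-3, 3, 0, 3) (multiplying out reproduces the displayed K). The nonzero eigenvalues of U V^T coincide with those of the 2 x 2 matrix G = V^T U = [[v1·u1, v1·u2], [v2·u1, v2·u2]] = [[8, 2], [-3, -3]], and by the Sylvester determinant identity det(I_4 - U V^T) = det(I_2 - V^T U) = det([[-7, -2], [3, 4]]) = (-7)(4) - (-2)(3) = -22. (Direct check: I - K =
[[-5, 6, 0, 6],
 [-4, 5, 0, 10],
 [1, -1, 1, 2],
 [-6, 6, 0, -2]]
has determinant -22.) The finite-dimensional Fredholm alternative says: either (I - K) is invertible, or ker(I - K) ≠ {0} and then range(I - K) = ker((I - K)^*)^⊥, with dim ker(I - K) = dim ker((I - K)^*). Since det(I - K) ≠ 0, 1 is not an eigenvalue of K and ker(I - K) = {0}, so we are in the first case: for every y there is a unique x = (I - K)^(-1) y. (Explicitly, by the Woodbury identity, (I - U V^T)^(-1) = I + U (I_2 - G)^(-1) V^T.)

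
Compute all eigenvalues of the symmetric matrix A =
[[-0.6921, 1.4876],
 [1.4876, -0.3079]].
sigma(A) ≈ {-2, 1}

A is real symmetric, so its spectrum consists of real eigenvalues. Expanding the characteristic polynomial of the displayed matrix gives
  det(λ I - A) = p(λ) = λ^2 + (1)λ + (-2).
Solving p(λ) = 0 yields eigenvalues ≈ -2, 1. (A is shown rounded to 4 decimals, so these recover the underlying integer eigenvalues to within that precision.)
Verification: the trace of A = -1 equals the sum of eigenvalues -1, and det(A) ≈ -1.9999 matches the eigenvalue product -2.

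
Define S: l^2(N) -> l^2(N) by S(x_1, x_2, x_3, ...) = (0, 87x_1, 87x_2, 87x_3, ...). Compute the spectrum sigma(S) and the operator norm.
sigma(S) = closed disk {z in C : |z| ≤ 87}; ||S|| = 87

Note S = 87·U where U is the unit right shift (U x)_k = x_{k-1} (with x_0 := 0); so ||S|| = 87||U|| and sigma(S) = 87·sigma(U). ||S x||^2 = sum_{k≥1} |87x_k|^2 = 7569||x||^2, so ||S|| = 87 and sigma(S) ⊂ {|z| ≤ 87}. For any |lambda| < 87, the equation (S - lambda I) x = 0 forces x_1 = 0, then 87x_k = lambda x_{k+1} ⇒ x = 0, so S has no eigenvalues. But (S - lambda I) is not surjective for |lambda| < 87: solving (S - lambda I) x = e_1 would require x_n proportional to (lambda/87)^(-n), which is not in l^2. So every |lambda| < 87 lies in the residual spectrum. The boundary |lambda| = 87 is in the approximate point spectrum (the spectrum is closed). Hence sigma(S) is the closed disk of radius 87.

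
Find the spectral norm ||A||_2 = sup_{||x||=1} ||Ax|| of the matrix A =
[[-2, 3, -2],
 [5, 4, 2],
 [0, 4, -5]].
||A||_2 ≈ 7.4649 (= sqrt(largest eigenvalue of A^T A))

||A||_2 = sigma_max(A) = sqrt(lambda_max(A^T A)). Form the symmetric matrix M = A^T A =
[[29, 14, 14],
 [14, 41, -18],
 [14, -18, 33]].
Its characteristic polynomial (trace, sum of principal 2x2 minors, determinant of M give the coefficients) is
  p(λ) = det(λ I - M) = λ^3 - 103λ^2 + 2783λ - 8281.
No integer candidate from the rational root theorem (±divisors of 8281) is a root, so the roots are irrational. The cubic discriminant is Δ = 629632000 > 0, so there are three distinct real roots. p(3) = -832 and p(4) = 1267 have opposite signs, so a root lies in (3, 4); Newton's method refines it to λ ≈ 3.3859. p(43) = 448 and p(44) = -53 have opposite signs, so a root lies in (43, 44); Newton's method refines it to λ ≈ 43.8887. p(55) = -416 and p(56) = 175 have opposite signs, so a root lies in (55, 56); Newton's method refines it to λ ≈ 55.7254. Check (Vieta): the three roots sum to 103, matching tr M = 103.
So the eigenvalues of A^T A are ≈ 3.3859, 43.8887, 55.7254 (all ≥ 0, as they must be for A^T A). The largest is λ_max ≈ 55.7254, hence ||A||_2 = sqrt(λ_max) ≈ 7.4649.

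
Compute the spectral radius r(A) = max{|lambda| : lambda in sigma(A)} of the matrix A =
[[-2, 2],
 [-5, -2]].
r(A) = sqrt(14) ≈ 3.7417

The eigenvalues of A are the roots of its characteristic polynomial. With M = A (coefficients from the trace and determinant):
  p(λ) = det(λ I - M) = λ^2 + 4λ + 14.
For λ^2 + 4λ + 14 the discriminant is -40. It is negative, so the roots are the complex-conjugate pair λ = -2 ± (sqrt(40)/2) i ≈ -2 ± 3.1623i. For a conjugate pair the product of the roots equals the constant term, so |λ|^2 = 14 and |λ| = sqrt(14) ≈ 3.7417.
Thus the eigenvalues (to 4 decimals) are -2 ± 3.1623i (modulus 3.7417). The spectral radius is the largest modulus: r(A) = sqrt(14) ≈ 3.7417. (Cross-check: r(A) ≤ ||A||_2 ≈ 5.5311; equality holds whenever A is normal, though it can also hold for some non-normal A.)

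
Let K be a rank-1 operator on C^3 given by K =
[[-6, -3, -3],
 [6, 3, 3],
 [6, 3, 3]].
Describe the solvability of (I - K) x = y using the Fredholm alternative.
(I - K) is invertible (det(I - K) = 1 ≠ 0), so for every y in C^3 the equation (I - K) x = y has a unique solution.

K has rank 1, so it is an outer product K = u v^T: every row of K is a multiple of one row vector. Reading off the entries, u = (3, -3, -3) and v = (-2, -1, -1) (row i of K equals u_i·v^T). A rank-one matrix u v^T satisfies K u = u (v·u) and kills the (2)-dimensional subspace v^⊥, so its characteristic polynomial is lambda^2 (lambda - v·u) with v·u = tr K = 0. Hence the eigenvalues of I - K are 1 (multiplicity 2) and 1 - (0) = 1, so det(I - K) = 1. (Direct check: I - K =
[[7, 3, 3],
 [-6, -2, -3],
 [-6, -3, -2]]
has determinant 1.) The finite-dimensional Fredholm alternative says: either (I - K) is invertible, or ker(I - K) ≠ {0} and then range(I - K) = ker((I - K)^*)^⊥, with dim ker(I - K) = dim ker((I - K)^*). Since det(I - K) ≠ 0, 1 is not an eigenvalue of K and ker(I - K) = {0}, so we are in the first case: for every y there is a unique x = (I - K)^(-1) y. Explicitly, by the Sherman–Morrison formula, (I - u v^T)^(-1) = I + u v^T/(1 - v·u), i.e. (I - K)^(-1) = I + K.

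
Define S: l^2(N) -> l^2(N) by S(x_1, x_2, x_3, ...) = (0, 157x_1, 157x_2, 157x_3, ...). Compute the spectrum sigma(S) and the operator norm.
sigma(S) = closed disk {z in C : |z| ≤ 157}; ||S|| = 157

Note S = 157·U where U is the unit right shift (U x)_k = x_{k-1} (with x_0 := 0); so ||S|| = 157||U|| and sigma(S) = 157·sigma(U). ||S x||^2 = sum_{k≥1} |157x_k|^2 = 24649||x||^2, so ||S|| = 157 and sigma(S) ⊂ {|z| ≤ 157}. For any |lambda| < 157, the equation (S - lambda I) x = 0 forces x_1 = 0, then 157x_k = lambda x_{k+1} ⇒ x = 0, so S has no eigenvalues. But (S - lambda I) is not surjective for |lambda| < 157: solving (S - lambda I) x = e_1 would require x_n proportional to (lambda/157)^(-n), which is not in l^2. So every |lambda| < 157 lies in the residual spectrum. The boundary |lambda| = 157 is in the approximate point spectrum (the spectrum is closed). Hence sigma(S) is the closed disk of radius 157.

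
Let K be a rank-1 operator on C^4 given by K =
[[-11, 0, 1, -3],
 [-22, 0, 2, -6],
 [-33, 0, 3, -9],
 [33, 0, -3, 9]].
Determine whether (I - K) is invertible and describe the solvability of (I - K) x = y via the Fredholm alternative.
(I - K) is singular (det(I - K) = 0, i.e. 1 ∈ sigma(K)). (I - K) x = y is solvable iff y ⊥ ker((I - K)^*) = span{(-11, 0, 1, -3)}, i.e. iff -11y_1 + y_3 - 3y_4 = 0. When solvable, the solutions are x = y + c·(1, 2, 3, -3), c arbitrary (ker(I - K) = span{(1, 2, 3, -3)}, dimension 1).

K has rank 1, so it is an outer product K = u v^T: every row of K is a multiple of one row vector. Reading off the entries, u = (1, 2, 3, -3) and v = (-11, 0, 1, -3) (row i of K equals u_i·v^T). A rank-one matrix u v^T satisfies K u = u (v·u) and kills the (3)-dimensional subspace v^⊥, so its characteristic polynomial is lambda^3 (lambda - v·u) with v·u = tr K = 1. Hence the eigenvalues of I - K are 1 (multiplicity 3) and 1 - (1) = 0, so det(I - K) = 0. (Direct check: I - K =
[[12, 0, -1, 3],
 [22, 1, -2, 6],
 [33, 0, -2, 9],
 [-33, 0, 3, -8]]
has determinant 0.) So 1 is an eigenvalue of K and (I - K) is not invertible. The finite-dimensional Fredholm alternative says: either (I - K) is invertible, or ker(I - K) ≠ {0} and then range(I - K) = ker((I - K)^*)^⊥, with dim ker(I - K) = dim ker((I - K)^*). We are in the second case, so we need both kernels. Kernel of I - K: (I - K) u = u - u (v·u) = u - u = 0, so ker(I - K) = span{u} = span{(1, 2, 3, -3)} (it is exactly 1-dimensional because rank(I - K) = 3). Kernel of the adjoint: K is real, so (I - K)^* = I - K^T = I - v u^T, and (I - v u^T) v = v - v (u·v) = 0; hence ker((I - K)^*) = span{v} = span{(-11, 0, 1, -3)}. Therefore (I - K) x = y is solvable iff <y, v> = 0, i.e. iff -11y_1 + y_3 - 3y_4 = 0. When this holds, K y = u (v·y) = 0, so (I - K) y = y and x = y is a particular solution; the full solution set is the line x = y + c·u = y + c·(1, 2, 3, -3), c ∈ C.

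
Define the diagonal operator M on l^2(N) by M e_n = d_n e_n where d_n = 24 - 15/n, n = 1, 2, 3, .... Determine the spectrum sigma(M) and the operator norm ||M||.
sigma(M) = {24 - 15/n : n ≥ 1} ∪ {24}; ||M|| = 24

A bounded diagonal operator on l^2 with diagonal entries d_n has spectrum equal to the closure of {d_n : n ≥ 1}: every d_n is an eigenvalue (with eigenvector e_n), so {d_n} ⊂ sigma(M); the spectrum is closed, so its closure is too; and for lambda not in the closure, (M - lambda I) has bounded inverse (the diagonal entries 1/(d_n - lambda) are bounded). For our sequence d_n = 24 - 15/n, n = 1, 2, 3, ...:
  - {d_n} = {24 - 15/n : n ≥ 1}; the only limit point is 24
  - closure = {24 - 15/n : n ≥ 1} ∪ {24}
For the norm: a diagonal operator has ||M|| = sup_n |d_n|. Here d_n = 24 - 15/n increases monotonically from d_1 = 9 toward 24, with all terms in [9, 24); so sup_n |d_n| = 24 (the supremum is the limit, not attained). So ||M|| = 24.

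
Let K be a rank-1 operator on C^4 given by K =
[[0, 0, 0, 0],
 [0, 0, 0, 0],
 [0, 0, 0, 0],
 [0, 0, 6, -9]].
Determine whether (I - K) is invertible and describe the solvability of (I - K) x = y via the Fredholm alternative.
(I - K) is invertible (det(I - K) = 10 ≠ 0), so for every y in C^4 the equation (I - K) x = y has a unique solution.

K has rank 1, so it is an outer product K = u v^T: every row of K is a multiple of one row vector. Reading off the entries, u = (0, 0, 0, -3) and v = (0, 0, -2, 3) (row i of K equals u_i·v^T). A rank-one matrix u v^T satisfies K u = u (v·u) and kills the (3)-dimensional subspace v^⊥, so its characteristic polynomial is lambda^3 (lambda - v·u) with v·u = tr K = -9. Hence the eigenvalues of I - K are 1 (multiplicity 3) and 1 - (-9) = 10, so det(I - K) = 10. (Direct check: I - K =
[[1, 0, 0, 0],
 [0, 1, 0, 0],
 [0, 0, 1, 0],
 [0, 0, -6, 10]]
has determinant 10.) The finite-dimensional Fredholm alternative says: either (I - K) is invertible, or ker(I - K) ≠ {0} and then range(I - K) = ker((I - K)^*)^⊥, with dim ker(I - K) = dim ker((I - K)^*). Since det(I - K) ≠ 0, 1 is not an eigenvalue of K and ker(I - K) = {0}, so we are in the first case: for every y there is a unique x = (I - K)^(-1) y. Explicitly, by the Sherman–Morrison formula, (I - u v^T)^(-1) = I + u v^T/(1 - v·u), i.e. (I - K)^(-1) = I + K/(10).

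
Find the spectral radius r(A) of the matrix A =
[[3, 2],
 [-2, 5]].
r(A) = sqrt(19) ≈ 4.3589

The eigenvalues of A are the roots of its characteristic polynomial. With M = A (coefficients from the trace and determinant):
  p(λ) = det(λ I - M) = λ^2 - 8λ + 19.
For λ^2 - 8λ + 19 the discriminant is -12. It is negative, so the roots are the complex-conjugate pair λ = 4 ± (sqrt(12)/2) i ≈ 4 ± 1.7321i. For a conjugate pair the product of the roots equals the constant term, so |λ|^2 = 19 and |λ| = sqrt(19) ≈ 4.3589.
Thus the eigenvalues (to 4 decimals) are 4 ± 1.7321i (modulus 4.3589). The spectral radius is the largest modulus: r(A) = sqrt(19) ≈ 4.3589. (Cross-check: r(A) ≤ ||A||_2 ≈ 5.4721; equality holds whenever A is normal, though it can also hold for some non-normal A.)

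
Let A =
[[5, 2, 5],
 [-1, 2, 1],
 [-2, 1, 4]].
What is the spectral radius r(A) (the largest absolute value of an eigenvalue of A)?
r(A) ≈ 5.838

The eigenvalues of A are the roots of its characteristic polynomial. With M = A (coefficients from the trace, the sum of principal 2x2 minors, and det A):
  p(λ) = det(λ I - M) = λ^3 - 11λ^2 + 49λ - 54.
No integer candidate from the rational root theorem (±divisors of 54) is a root, so the roots are irrational. The cubic discriminant is Δ = -22395 < 0, so there is one real root and a complex-conjugate pair. p(1) = -15 and p(2) = 8 have opposite signs, so a root lies in (1, 2); Newton's method refines it to λ ≈ 1.5844. Dividing out (λ - (1.5844)) leaves approximately λ^2 - 9.4156λ + 34.0817. For λ^2 - 9.4156λ + 34.0817 the discriminant is -47.6738. It is negative, so the remaining roots are the complex-conjugate pair λ ≈ 4.7078 ± 3.4523i. Their product equals the constant term, so |λ|^2 ≈ 34.0817 and |λ| ≈ 5.838.
Thus the eigenvalues (to 4 decimals) are 1.5844 (modulus 1.5844); 4.7078 ± 3.4523i (modulus 5.838). The spectral radius is the largest modulus: r(A) ≈ 5.838. (Cross-check: r(A) ≤ ||A||_2 ≈ 7.6593; equality holds whenever A is normal, though it can also hold for some non-normal A.)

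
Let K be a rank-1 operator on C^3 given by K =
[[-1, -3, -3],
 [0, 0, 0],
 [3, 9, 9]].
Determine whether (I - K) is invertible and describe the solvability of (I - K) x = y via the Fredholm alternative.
(I - K) is invertible (det(I - K) = -7 ≠ 0), so for every y in C^3 the equation (I - K) x = y has a unique solution.

K has rank 1, so it is an outer product K = u v^T: every row of K is a multiple of one row vector. Reading off the entries, u = (-1, 0, 3) and v = (1, 3, 3) (row i of K equals u_i·v^T). A rank-one matrix u v^T satisfies K u = u (v·u) and kills the (2)-dimensional subspace v^⊥, so its characteristic polynomial is lambda^2 (lambda - v·u) with v·u = tr K = 8. Hence the eigenvalues of I - K are 1 (multiplicity 2) and 1 - (8) = -7, so det(I - K) = -7. (Direct check: I - K =
[[2, 3, 3],
 [0, 1, 0],
 [-3, -9, -8]]
has determinant -7.) The finite-dimensional Fredholm alternative says: either (I - K) is invertible, or ker(I - K) ≠ {0} and then range(I - K) = ker((I - K)^*)^⊥, with dim ker(I - K) = dim ker((I - K)^*). Since det(I - K) ≠ 0, 1 is not an eigenvalue of K and ker(I - K) = {0}, so we are in the first case: for every y there is a unique x = (I - K)^(-1) y. Explicitly, by the Sherman–Morrison formula, (I - u v^T)^(-1) = I + u v^T/(1 - v·u), i.e. (I - K)^(-1) = I + K/(-7).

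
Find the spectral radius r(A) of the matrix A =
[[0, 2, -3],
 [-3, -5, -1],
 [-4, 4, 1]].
r(A) ≈ 5.1589

The eigenvalues of A are the roots of its characteristic polynomial. With M = A (coefficients from the trace, the sum of principal 2x2 minors, and det A):
  p(λ) = det(λ I - M) = λ^3 + 4λ^2 - 7λ - 110.
No integer candidate from the rational root theorem (±divisors of 110) is a root, so the roots are irrational. The cubic discriminant is Δ = -240944 < 0, so there is one real root and a complex-conjugate pair. p(4) = -10 and p(5) = 80 have opposite signs, so a root lies in (4, 5); Newton's method refines it to λ ≈ 4.1331. Dividing out (λ - (4.1331)) leaves approximately λ^2 + 8.1331λ + 26.6146. For λ^2 + 8.1331λ + 26.6146 the discriminant is -40.3115. It is negative, so the remaining roots are the complex-conjugate pair λ ≈ -4.0665 ± 3.1746i. Their product equals the constant term, so |λ|^2 ≈ 26.6146 and |λ| ≈ 5.1589.
Thus the eigenvalues (to 4 decimals) are 4.1331 (modulus 4.1331); -4.0665 ± 3.1746i (modulus 5.1589). The spectral radius is the largest modulus: r(A) ≈ 5.1589. (Cross-check: r(A) ≤ ||A||_2 ≈ 6.7321; equality holds whenever A is normal, though it can also hold for some non-normal A.)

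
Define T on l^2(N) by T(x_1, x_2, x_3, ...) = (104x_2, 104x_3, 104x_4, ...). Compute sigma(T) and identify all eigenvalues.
sigma(T) = closed disk {z in C : |z| ≤ 104}; sigma_p(T) = open disk {z in C : |z| < 104}

Note T = 104·V where V is the unit left shift (V x)_k = x_{k+1}; so sigma(T) = 104·sigma(V) and ||T|| = 104||V||. ||T x||^2 = 10816sum_{k≥2} |x_k|^2 ≤ 10816||x||^2, with equality on {x : x_1 = 0}, so ||T|| = 104. For any lambda with |lambda| < 104, set r = lambda/104 (|r| < 1); the vector x = (1, r, r^2, ...) is in l^2 and satisfies T x = 104(r, r^2, ...) = lambda x, so lambda is an eigenvalue. On the boundary |lambda| = 104 the geometric series diverges, so no l^2 eigenvector exists, but these lambda lie in the approximate point spectrum. Hence sigma(T) is the closed disk of radius 104 and sigma_p(T) is the open disk.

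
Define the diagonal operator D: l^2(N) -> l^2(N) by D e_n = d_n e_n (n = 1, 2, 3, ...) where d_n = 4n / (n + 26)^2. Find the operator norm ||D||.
||D|| = 1/26 (attained at n = 26)

For D diagonal, ||D|| = sup_n |d_n|. Treat f(x) = 4x / (x + 26)^2 for real x > 0. By the quotient rule, f'(x) = 4(26 - x)/(x + 26)^3, which is positive for x < 26 and negative for x > 26. So f has a unique maximum at x = 26, and since 26 is a positive integer, the supremum over n ≥ 1 is attained at n = 26: d_26 = 4·26/(26 + 26)^2 = 4·26/2704 = 1/26. Hence ||D|| = 1/26.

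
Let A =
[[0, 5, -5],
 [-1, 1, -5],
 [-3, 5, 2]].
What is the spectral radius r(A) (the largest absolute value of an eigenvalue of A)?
r(A) ≈ 4.7258

The eigenvalues of A are the roots of its characteristic polynomial. With M = A (coefficients from the trace, the sum of principal 2x2 minors, and det A):
  p(λ) = det(λ I - M) = λ^3 - 3λ^2 + 17λ - 95.
No integer candidate from the rational root theorem (±divisors of 95) is a root, so the roots are irrational. The cubic discriminant is Δ = -183776 < 0, so there is one real root and a complex-conjugate pair. p(4) = -11 and p(5) = 40 have opposite signs, so a root lies in (4, 5); Newton's method refines it to λ ≈ 4.2538. Dividing out (λ - (4.2538)) leaves approximately λ^2 + 1.2538λ + 22.3332. For λ^2 + 1.2538λ + 22.3332 the discriminant is -87.7608. It is negative, so the remaining roots are the complex-conjugate pair λ ≈ -0.6269 ± 4.684i. Their product equals the constant term, so |λ|^2 ≈ 22.3332 and |λ| ≈ 4.7258.
Thus the eigenvalues (to 4 decimals) are 4.2538 (modulus 4.2538); -0.6269 ± 4.684i (modulus 4.7258). The spectral radius is the largest modulus: r(A) ≈ 4.7258. (Cross-check: r(A) ≤ ||A||_2 ≈ 8.6172; equality holds whenever A is normal, though it can also hold for some non-normal A.)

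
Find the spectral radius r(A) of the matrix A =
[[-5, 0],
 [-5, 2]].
r(A) = 5

The eigenvalues of A are the roots of its characteristic polynomial. With M = A (coefficients from the trace and determinant):
  p(λ) = det(λ I - M) = λ^2 + 3λ - 10.
For λ^2 + 3λ - 10 the discriminant is 49. It is a perfect square (7^2), so the roots are rational: λ = (-3 ± 7)/2 = 2, -5.
Thus the eigenvalues (to 4 decimals) are 2 (modulus 2); -5 (modulus 5). The spectral radius is the largest modulus: r(A) = 5. (Cross-check: r(A) ≤ ||A||_2 ≈ 7.2166; equality holds whenever A is normal, though it can also hold for some non-normal A.)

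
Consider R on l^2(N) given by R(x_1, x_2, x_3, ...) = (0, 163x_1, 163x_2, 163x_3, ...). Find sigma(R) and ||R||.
sigma(R) = closed disk {z in C : |z| ≤ 163}; ||R|| = 163

Note R = 163·U where U is the unit right shift (U x)_k = x_{k-1} (with x_0 := 0); so ||R|| = 163||U|| and sigma(R) = 163·sigma(U). ||R x||^2 = sum_{k≥1} |163x_k|^2 = 26569||x||^2, so ||R|| = 163 and sigma(R) ⊂ {|z| ≤ 163}. For any |lambda| < 163, the equation (R - lambda I) x = 0 forces x_1 = 0, then 163x_k = lambda x_{k+1} ⇒ x = 0, so R has no eigenvalues. But (R - lambda I) is not surjective for |lambda| < 163: solving (R - lambda I) x = e_1 would require x_n proportional to (lambda/163)^(-n), which is not in l^2. So every |lambda| < 163 lies in the residual spectrum. The boundary |lambda| = 163 is in the approximate point spectrum (the spectrum is closed). Hence sigma(R) is the closed disk of radius 163.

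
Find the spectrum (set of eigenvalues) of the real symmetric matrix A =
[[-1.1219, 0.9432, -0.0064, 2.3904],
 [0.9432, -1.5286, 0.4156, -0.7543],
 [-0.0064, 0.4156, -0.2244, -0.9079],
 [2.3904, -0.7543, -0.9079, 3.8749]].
sigma(A) ≈ {-3, -1, 0, 5}

A is real symmetric, so its spectrum consists of real eigenvalues. Expanding the characteristic polynomial of the displayed matrix gives
  det(λ I - A) = p(λ) = λ^4 + (-1)λ^3 + (-17)λ^2 + (-15)λ + (0).
Solving p(λ) = 0 yields eigenvalues ≈ -3, -1, 0, 5. (A is shown rounded to 4 decimals, so these recover the underlying integer eigenvalues to within that precision.)
Verification: the trace of A = 1 equals the sum of eigenvalues 1, and det(A) ≈ -0.0002 matches the eigenvalue product 0.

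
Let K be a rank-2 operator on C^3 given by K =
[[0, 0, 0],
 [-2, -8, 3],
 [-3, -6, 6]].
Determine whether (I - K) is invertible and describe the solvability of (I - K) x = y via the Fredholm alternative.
(I - K) is invertible (det(I - K) = -27 ≠ 0), so for every y in C^3 the equation (I - K) x = y has a unique solution.

K has rank 2 and factors as K = U V^T = u1 v1^T + u2 v2^T with u1 = (0, 3, 3), v1 = (-1, -2, 2), u2 = (0, -1, 0), v2 = (-1, 2, 3) (multiplying out reproduces the displayed K). The nonzero eigenvalues of U V^T coincide with those of the 2 x 2 matrix G = V^T U = [[v1·u1, v1·u2], [v2·u1, v2·u2]] = [[0, 2], [15, -2]], and by the Sylvester determinant identity det(I_3 - U V^T) = det(I_2 - V^T U) = det([[1, -2], [-15, 3]]) = (1)(3) - (-2)(-15) = -27. (Direct check: I - K =
[[1, 0, 0],
 [2, 9, -3],
 [3, 6, -5]]
has determinant -27.) The finite-dimensional Fredholm alternative says: either (I - K) is invertible, or ker(I - K) ≠ {0} and then range(I - K) = ker((I - K)^*)^⊥, with dim ker(I - K) = dim ker((I - K)^*). Since det(I - K) ≠ 0, 1 is not an eigenvalue of K and ker(I - K) = {0}, so we are in the first case: for every y there is a unique x = (I - K)^(-1) y. (Explicitly, by the Woodbury identity, (I - U V^T)^(-1) = I + U (I_2 - G)^(-1) V^T.)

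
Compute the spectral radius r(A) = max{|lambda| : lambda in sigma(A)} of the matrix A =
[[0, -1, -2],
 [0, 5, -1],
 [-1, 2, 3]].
r(A) ≈ 4.4455

The eigenvalues of A are the roots of its characteristic polynomial. With M = A (coefficients from the trace, the sum of principal 2x2 minors, and det A):
  p(λ) = det(λ I - M) = λ^3 - 8λ^2 + 15λ + 11.
No integer candidate from the rational root theorem (±divisors of 11) is a root, so the roots are irrational. The cubic discriminant is Δ = -3599 < 0, so there is one real root and a complex-conjugate pair. p(-1) = -13 and p(0) = 11 have opposite signs, so a root lies in (-1, 0); Newton's method refines it to λ ≈ -0.5566. Dividing out (λ - (-0.5566)) leaves approximately λ^2 - 8.5566λ + 19.7627. For λ^2 - 8.5566λ + 19.7627 the discriminant is -5.8351. It is negative, so the remaining roots are the complex-conjugate pair λ ≈ 4.2783 ± 1.2078i. Their product equals the constant term, so |λ|^2 ≈ 19.7627 and |λ| ≈ 4.4455.
Thus the eigenvalues (to 4 decimals) are -0.5566 (modulus 0.5566); 4.2783 ± 1.2078i (modulus 4.4455). The spectral radius is the largest modulus: r(A) ≈ 4.4455. (Cross-check: r(A) ≤ ||A||_2 ≈ 5.5459; equality holds whenever A is normal, though it can also hold for some non-normal A.)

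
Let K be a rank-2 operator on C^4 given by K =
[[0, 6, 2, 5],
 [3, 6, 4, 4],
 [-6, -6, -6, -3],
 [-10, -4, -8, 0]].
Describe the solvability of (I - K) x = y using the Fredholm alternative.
(I - K) is invertible (det(I - K) = 25 ≠ 0), so for every y in C^4 the equation (I - K) x = y has a unique solution.

K has rank 2 and factors as K = U V^T = u1 v1^T + u2 v2^T with u1 = (3, 3, -3, -2), v1 = (2, 2, 2, 1), u2 = (-2, -1, 0, -2), v2 = (3, 0, 2, -1) (multiplying out reproduces the displayed K). The nonzero eigenvalues of U V^T coincide with those of the 2 x 2 matrix G = V^T U = [[v1·u1, v1·u2], [v2·u1, v2·u2]] = [[4, -8], [5, -4]], and by the Sylvester determinant identity det(I_4 - U V^T) = det(I_2 - V^T U) = det([[-3, 8], [-5, 5]]) = (-3)(5) - (8)(-5) = 25. (Direct check: I - K =
[[1, -6, -2, -5],
 [-3, -5, -4, -4],
 [6, 6, 7, 3],
 [10, 4, 8, 1]]
has determinant 25.) The finite-dimensional Fredholm alternative says: either (I - K) is invertible, or ker(I - K) ≠ {0} and then range(I - K) = ker((I - K)^*)^⊥, with dim ker(I - K) = dim ker((I - K)^*). Since det(I - K) ≠ 0, 1 is not an eigenvalue of K and ker(I - K) = {0}, so we are in the first case: for every y there is a unique x = (I - K)^(-1) y. (Explicitly, by the Woodbury identity, (I - U V^T)^(-1) = I + U (I_2 - G)^(-1) V^T.)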